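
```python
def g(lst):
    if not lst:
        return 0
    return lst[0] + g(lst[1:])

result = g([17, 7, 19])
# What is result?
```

17 + 7 + 19 + 0 = 43

Answer: 43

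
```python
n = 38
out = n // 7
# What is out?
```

Trace:
`n = 38` → n = 38
`out = n // 7` → out = 5
So out = 5

Answer: 5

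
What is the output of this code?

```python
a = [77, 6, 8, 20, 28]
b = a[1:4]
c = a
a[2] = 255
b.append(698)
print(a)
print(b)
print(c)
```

Key concept: slice vs alias.
Step by step:
`a = [77, 6, 8, 20, 28]` → a = [77, 6, 8, 20, 28]
`b = a[1:4]` → b = [6, 8, 20]
`c = a` → c = [77, 6, 8, 20, 28] (same object as a)
`a[2] = 255` → a = [77, 6, 255, 20, 28] (same object as c); c = [77, 6, 255, 20, 28] (same object as a)
`b.append(698)` → b = [6, 8, 20, 698]
`print(a)` → prints [77, 6, 255, 20, 28]
`print(b)` → prints [6, 8, 20, 698]
`print(c)` → prints [77, 6, 255, 20, 28]

Answer:
[77, 6, 255, 20, 28]
[6, 8, 20, 698]
[77, 6, 255, 20, 28]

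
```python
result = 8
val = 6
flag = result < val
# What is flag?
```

Trace:
`result = 8` → result = 8
`val = 6` → val = 6
`flag = result < val` → flag = False
So flag = False

Answer: False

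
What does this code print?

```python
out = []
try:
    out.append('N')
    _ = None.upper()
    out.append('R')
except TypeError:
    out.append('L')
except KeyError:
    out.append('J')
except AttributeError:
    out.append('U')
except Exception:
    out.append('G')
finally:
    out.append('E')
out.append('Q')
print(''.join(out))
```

Execution trace: 'N' (try body) → 'U' (except AttributeError) → 'E' (finally) → 'Q' (after the try/except). Output: NUEQ

Answer: NUEQ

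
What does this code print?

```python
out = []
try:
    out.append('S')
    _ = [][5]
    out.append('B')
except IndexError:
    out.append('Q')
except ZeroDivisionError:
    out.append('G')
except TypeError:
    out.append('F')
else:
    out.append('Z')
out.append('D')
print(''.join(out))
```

Execution trace: 'S' (try body) → 'Q' (except IndexError) → 'D' (after the try/except). Output: SQD

Answer: SQD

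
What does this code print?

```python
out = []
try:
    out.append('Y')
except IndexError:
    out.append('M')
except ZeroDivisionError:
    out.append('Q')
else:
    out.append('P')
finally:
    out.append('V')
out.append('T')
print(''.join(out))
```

Execution trace: 'Y' (try body, no exception) → 'P' (else) → 'V' (finally) → 'T' (after the try/except). Output: YPVT

Answer: YPVT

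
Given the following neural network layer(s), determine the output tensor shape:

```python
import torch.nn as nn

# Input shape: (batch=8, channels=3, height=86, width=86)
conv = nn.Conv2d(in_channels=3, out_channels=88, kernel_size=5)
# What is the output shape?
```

Input: (8, 3, 86, 86) -> Output: (8, 88, 82, 82)

Answer: (8, 88, 82, 82)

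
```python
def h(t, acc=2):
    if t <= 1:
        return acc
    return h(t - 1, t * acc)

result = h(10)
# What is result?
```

Accumulator trace (n, acc): (10, 2) -> (9, 20) -> (8, 180) -> (7, 1440) -> (6, 10080) -> (5, 60480) -> (4, 302400) -> (3, 1209600) -> (2, 3628800) -> (1, 7257600) -> return 7257600

Answer: 7257600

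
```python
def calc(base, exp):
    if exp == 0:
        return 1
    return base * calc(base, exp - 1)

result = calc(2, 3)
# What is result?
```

calc(2, 3) = 2 * 2 * 2 = 8

Answer: 8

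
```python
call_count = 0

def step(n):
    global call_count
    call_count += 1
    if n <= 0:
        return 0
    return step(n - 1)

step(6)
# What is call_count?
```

Linear recursion stepping by 1: 7 calls from n=6 down to ≤0.

Answer: 7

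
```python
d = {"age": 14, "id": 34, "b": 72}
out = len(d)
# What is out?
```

Trace:
`d = {"age": 14, "id": 34, "b": 72}` → d = {'age': 14, 'id': 34, 'b': 72}
`out = len(d)` → out = 3
So out = 3

Answer: 3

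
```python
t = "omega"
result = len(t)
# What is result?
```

Trace:
`t = "omega"` → t = 'omega'
`result = len(t)` → result = 5
So result = 5

Answer: 5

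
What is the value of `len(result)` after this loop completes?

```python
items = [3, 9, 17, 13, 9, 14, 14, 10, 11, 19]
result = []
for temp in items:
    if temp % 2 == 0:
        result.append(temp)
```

Count even numbers in [3, 9, 17, 13, 9, 14, 14, 10, 11, 19]
`result` takes the values: [] → [14] → [14, 14] → [14, 14, 10]
So `len(result)` = 3

Answer: 3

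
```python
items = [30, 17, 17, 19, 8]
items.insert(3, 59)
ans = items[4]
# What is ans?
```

Trace:
`items = [30, 17, 17, 19, 8]` → items = [30, 17, 17, 19, 8]
`items.insert(3, 59)` → items = [30, 17, 17, 59, 19, 8]
`ans = items[4]` → ans = 19
So ans = 19

Answer: 19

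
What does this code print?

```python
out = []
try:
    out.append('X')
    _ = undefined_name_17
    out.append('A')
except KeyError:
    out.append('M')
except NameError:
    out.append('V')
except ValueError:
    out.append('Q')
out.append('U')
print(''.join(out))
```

Execution trace: 'X' (try body) → 'V' (except NameError) → 'U' (after the try/except). Output: XVU

Answer: XVU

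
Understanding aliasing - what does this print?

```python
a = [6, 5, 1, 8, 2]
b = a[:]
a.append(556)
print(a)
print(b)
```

Key concept: slice [:] creates copy.
Step by step:
`a = [6, 5, 1, 8, 2]` → a = [6, 5, 1, 8, 2]
`b = a[:]` → b = [6, 5, 1, 8, 2]
`a.append(556)` → a = [6, 5, 1, 8, 2, 556]
`print(a)` → prints [6, 5, 1, 8, 2, 556]
`print(b)` → prints [6, 5, 1, 8, 2]

Answer:
[6, 5, 1, 8, 2, 556]
[6, 5, 1, 8, 2]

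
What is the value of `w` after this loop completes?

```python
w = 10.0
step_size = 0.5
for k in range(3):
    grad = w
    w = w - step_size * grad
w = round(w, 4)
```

Gradient descent: w = 10.0 * (1 - 0.5)^3
`w` takes the values: 10.0 → 5.0 → 2.5 → 1.25

Answer: 1.25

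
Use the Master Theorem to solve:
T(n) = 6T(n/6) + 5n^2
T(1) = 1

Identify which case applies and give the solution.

a=6, b=6, f(n)=5n^2. log_6(6) = 1. Since c=2 > 1 and the regularity condition holds (6(n/6)^2 = (6/6^2)n^2 with 6/6^2 < 1), Case 3 applies: T(n) = Θ(f(n)) = O(n^2).

Answer: O(n^2) - Case 3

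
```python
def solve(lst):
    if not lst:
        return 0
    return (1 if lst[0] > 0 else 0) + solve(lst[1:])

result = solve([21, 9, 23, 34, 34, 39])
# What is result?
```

Count of positive elements in [21, 9, 23, 34, 34, 39] = 6

Answer: 6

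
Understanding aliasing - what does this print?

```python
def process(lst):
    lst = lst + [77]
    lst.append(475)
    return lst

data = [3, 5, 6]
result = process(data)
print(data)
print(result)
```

Key concept: rebinding parameter vs mutation.
Step by step:
`data = [3, 5, 6]` → data = [3, 5, 6]
`result = process(data)` → result = [3, 5, 6, 77, 475]
`print(data)` → prints [3, 5, 6]
`print(result)` → prints [3, 5, 6, 77, 475]

Answer:
[3, 5, 6]
[3, 5, 6, 77, 475]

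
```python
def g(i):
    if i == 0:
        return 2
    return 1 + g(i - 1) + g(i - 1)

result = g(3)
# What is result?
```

g(i) = 1 + 2·g(i-1), g(0)=2. Closed form: (2+1)·2^3 - 1 = 23.

Answer: 23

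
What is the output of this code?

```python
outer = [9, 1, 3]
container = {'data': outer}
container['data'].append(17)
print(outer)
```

Key concept: dict holds reference to list.
Step by step:
`outer = [9, 1, 3]` → outer = [9, 1, 3]
`container = {'data': outer}` → container = {'data': [9, 1, 3]}
`container['data'].append(17)` → outer = [9, 1, 3, 17]; container = {'data': [9, 1, 3, 17]}
`print(outer)` → prints [9, 1, 3, 17]

Answer: [9, 1, 3, 17]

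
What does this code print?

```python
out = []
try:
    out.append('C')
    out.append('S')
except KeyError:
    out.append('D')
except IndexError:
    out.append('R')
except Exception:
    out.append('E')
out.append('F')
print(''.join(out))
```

Execution trace: 'C' (try body) → 'S' (try body, no exception) → 'F' (after the try/except). Output: CSF

Answer: CSF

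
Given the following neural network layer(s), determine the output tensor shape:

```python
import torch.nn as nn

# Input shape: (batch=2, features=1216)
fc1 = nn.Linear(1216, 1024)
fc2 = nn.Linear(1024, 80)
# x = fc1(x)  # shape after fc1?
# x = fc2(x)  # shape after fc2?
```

Input: (2, 1216) -> after fc1: (2, 1024) -> Output: (2, 80)

Answer: (2, 80)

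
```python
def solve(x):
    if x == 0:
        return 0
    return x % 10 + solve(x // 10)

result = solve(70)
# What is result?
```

Sum of digits of 70: 0 + 7 = 7

Answer: 7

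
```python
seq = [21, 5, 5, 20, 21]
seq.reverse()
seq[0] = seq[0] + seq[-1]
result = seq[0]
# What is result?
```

Trace:
`seq = [21, 5, 5, 20, 21]` → seq = [21, 5, 5, 20, 21]
`seq.reverse()` → seq = [21, 20, 5, 5, 21]
`seq[0] = seq[0] + seq[-1]` → seq = [42, 20, 5, 5, 21]
`result = seq[0]` → result = 42
So result = 42

Answer: 42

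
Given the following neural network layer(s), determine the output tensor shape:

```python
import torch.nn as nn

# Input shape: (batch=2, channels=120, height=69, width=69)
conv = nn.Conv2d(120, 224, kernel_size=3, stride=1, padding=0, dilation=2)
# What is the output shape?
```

Input: (2, 120, 69, 69) -> Output: (2, 224, 65, 65)

Answer: (2, 224, 65, 65)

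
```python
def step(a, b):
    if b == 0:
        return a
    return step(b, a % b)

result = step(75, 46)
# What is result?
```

step(75, 46) -> step(46, 29) -> step(29, 17) -> step(17, 12) -> step(12, 5) -> step(5, 2) -> step(2, 1) -> step(1, 0) -> 1

Answer: 1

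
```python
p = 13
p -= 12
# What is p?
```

Trace:
`p = 13` → p = 13
`p -= 12` → p = 1
So p = 1

Answer: 1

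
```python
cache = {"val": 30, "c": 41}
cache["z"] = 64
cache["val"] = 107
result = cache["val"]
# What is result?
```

Trace:
`cache = {"val": 30, "c": 41}` → cache = {'val': 30, 'c': 41}
`cache["z"] = 64` → cache = {'val': 30, 'c': 41, 'z': 64}
`cache["val"] = 107` → cache = {'val': 107, 'c': 41, 'z': 64}
`result = cache["val"]` → result = 107
So result = 107

Answer: 107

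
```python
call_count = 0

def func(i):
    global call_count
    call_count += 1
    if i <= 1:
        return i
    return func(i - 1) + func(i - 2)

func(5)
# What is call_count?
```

Calls(i) = 1 + Calls(i-1) + Calls(i-2); Calls(0)=Calls(1)=1. For i=5 this gives 15.

Answer: 15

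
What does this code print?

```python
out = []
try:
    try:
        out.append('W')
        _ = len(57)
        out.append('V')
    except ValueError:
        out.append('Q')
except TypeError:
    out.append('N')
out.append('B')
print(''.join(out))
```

Execution trace: 'W' (inner try body) → 'N' (outer except TypeError) → 'B' (after the try/except). Output: WNB

Answer: WNB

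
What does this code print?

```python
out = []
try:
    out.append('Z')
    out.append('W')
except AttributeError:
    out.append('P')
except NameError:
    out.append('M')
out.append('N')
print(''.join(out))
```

Execution trace: 'Z' (try body) → 'W' (try body, no exception) → 'N' (after the try/except). Output: ZWN

Answer: ZWN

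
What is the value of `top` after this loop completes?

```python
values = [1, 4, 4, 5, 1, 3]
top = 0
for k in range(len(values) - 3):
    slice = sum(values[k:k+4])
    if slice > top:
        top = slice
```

Max sum of 4-element window in [1, 4, 4, 5, 1, 3]
`top` takes the values: 0 → 14

Answer: 14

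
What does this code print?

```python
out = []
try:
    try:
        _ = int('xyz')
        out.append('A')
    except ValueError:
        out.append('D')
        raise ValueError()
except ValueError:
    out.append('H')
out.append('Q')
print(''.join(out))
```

Execution trace: 'D' (inner except ValueError) → 'H' (outer except ValueError) → 'Q' (after the try/except). Output: DHQ

Answer: DHQ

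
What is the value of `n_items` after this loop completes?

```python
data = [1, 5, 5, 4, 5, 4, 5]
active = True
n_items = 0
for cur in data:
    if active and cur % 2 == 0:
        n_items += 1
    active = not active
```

Count even values at even positions
`n_items` takes the values: 0

Answer: 0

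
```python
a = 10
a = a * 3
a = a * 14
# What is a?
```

Trace:
`a = 10` → a = 10
`a = a * 3` → a = 30
`a = a * 14` → a = 420
So a = 420

Answer: 420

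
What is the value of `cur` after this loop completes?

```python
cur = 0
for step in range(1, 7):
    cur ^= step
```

XOR of 1 to 6
`cur` takes the values: 0 → 1 → 3 → 0 → 4 → 1 → 7

Answer: 7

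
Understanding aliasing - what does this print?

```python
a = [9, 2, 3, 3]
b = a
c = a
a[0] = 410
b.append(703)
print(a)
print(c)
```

Key concept: multiple aliases.
Step by step:
`a = [9, 2, 3, 3]` → a = [9, 2, 3, 3]
`b = a` → b = [9, 2, 3, 3] (same object as a)
`c = a` → c = [9, 2, 3, 3] (same object as a, b)
`a[0] = 410` → a = [410, 2, 3, 3] (same object as b, c); b = [410, 2, 3, 3] (same object as a, c); c = [410, 2, 3, 3] (same object as a, b)
`b.append(703)` → a = [410, 2, 3, 3, 703] (same object as b, c); b = [410, 2, 3, 3, 703] (same object as a, c); c = [410, 2, 3, 3, 703] (same object as a, b)
`print(a)` → prints [410, 2, 3, 3, 703]
`print(c)` → prints [410, 2, 3, 3, 703]

Answer:
[410, 2, 3, 3, 703]
[410, 2, 3, 3, 703]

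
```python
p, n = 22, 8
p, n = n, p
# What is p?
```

Trace:
`p, n = 22, 8` → p = 22; n = 8
`p, n = n, p` → p = 8; n = 22
So p = 8

Answer: 8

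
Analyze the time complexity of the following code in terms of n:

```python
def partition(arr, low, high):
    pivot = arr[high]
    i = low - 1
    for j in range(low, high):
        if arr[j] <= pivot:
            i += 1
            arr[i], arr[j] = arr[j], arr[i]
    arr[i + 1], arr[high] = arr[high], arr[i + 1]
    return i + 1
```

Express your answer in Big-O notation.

This is Lomuto partition (single pass over [low, high), where n = high - low). Time complexity: O(n).

Answer: O(n)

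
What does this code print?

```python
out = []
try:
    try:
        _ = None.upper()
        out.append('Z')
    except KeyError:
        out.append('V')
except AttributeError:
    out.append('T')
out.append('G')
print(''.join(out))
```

Execution trace: 'T' (outer except AttributeError) → 'G' (after the try/except). Output: TG

Answer: TG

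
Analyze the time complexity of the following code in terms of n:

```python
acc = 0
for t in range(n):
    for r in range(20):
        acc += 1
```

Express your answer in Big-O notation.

Each loop level contributes: n × 1. Multiplying the contributions gives O(n).

Answer: O(n)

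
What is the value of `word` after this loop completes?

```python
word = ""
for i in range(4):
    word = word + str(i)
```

Concatenate digits 0 to 3
`word` takes the values: "" → "0" → "01" → "012" → "0123"

Answer: "0123"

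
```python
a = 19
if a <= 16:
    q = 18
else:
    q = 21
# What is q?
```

Trace:
`a = 19` → a = 19
`if a <= 16: ...` → a <= 16 is False, take else branch → q = 21
So q = 21

Answer: 21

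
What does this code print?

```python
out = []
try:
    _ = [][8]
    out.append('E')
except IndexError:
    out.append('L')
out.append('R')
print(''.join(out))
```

Execution trace: 'L' (except IndexError) → 'R' (after the try/except). Output: LR

Answer: LR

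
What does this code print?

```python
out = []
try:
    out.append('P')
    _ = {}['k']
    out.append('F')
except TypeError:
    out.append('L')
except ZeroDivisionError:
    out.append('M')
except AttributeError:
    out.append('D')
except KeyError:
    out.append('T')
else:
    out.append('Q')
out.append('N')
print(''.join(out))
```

Execution trace: 'P' (try body) → 'T' (except KeyError) → 'N' (after the try/except). Output: PTN

Answer: PTN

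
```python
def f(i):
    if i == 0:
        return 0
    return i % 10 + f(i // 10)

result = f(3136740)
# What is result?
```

Sum of digits of 3136740: 0 + 4 + 7 + 6 + 3 + 1 + 3 = 24

Answer: 24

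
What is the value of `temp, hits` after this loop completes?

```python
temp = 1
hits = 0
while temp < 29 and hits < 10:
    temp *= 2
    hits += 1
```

Double until >= 29 or 10 iterations
`temp, hits` takes the values: (1, 0) → (2, 0) → (2, 1) → (4, 1) → (4, 2) → (8, 2) → (8, 3) → (16, 3) → (16, 4) → (32, 4) → (32, 5)

Answer: 32, 5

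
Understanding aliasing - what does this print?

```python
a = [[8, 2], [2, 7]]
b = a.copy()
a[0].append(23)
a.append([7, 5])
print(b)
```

Key concept: shallow copy with nested lists.
Step by step:
`a = [[8, 2], [2, 7]]` → a = [[8, 2], [2, 7]]
`b = a.copy()` → b = [[8, 2], [2, 7]]
`a[0].append(23)` → a = [[8, 2, 23], [2, 7]]; b = [[8, 2, 23], [2, 7]]
`a.append([7, 5])` → a = [[8, 2, 23], [2, 7], [7, 5]]
`print(b)` → prints [[8, 2, 23], [2, 7]]

Answer: [[8, 2, 23], [2, 7]]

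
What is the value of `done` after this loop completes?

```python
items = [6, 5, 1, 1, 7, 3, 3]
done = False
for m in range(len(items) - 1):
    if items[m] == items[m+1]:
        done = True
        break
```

Check consecutive duplicates in [6, 5, 1, 1, 7, 3, 3]
`done` takes the values: False → True

Answer: True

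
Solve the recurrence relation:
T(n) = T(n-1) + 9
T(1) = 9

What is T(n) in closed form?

Unrolling: T(n) = T(1) + 9·(n-1) = 9 + 9(n-1) = 9n.

Answer: T(n) = 9n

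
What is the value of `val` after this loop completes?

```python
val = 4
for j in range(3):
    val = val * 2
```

Multiply by 2, 3 times: 4 * 2^3 = 32
`val` takes the values: 4 → 8 → 16 → 32

Answer: 32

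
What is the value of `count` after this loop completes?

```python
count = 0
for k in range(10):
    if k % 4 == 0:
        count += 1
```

Count numbers divisible by 4 in range(10)
`count` takes the values: 0 → 1 → 2 → 3

Answer: 3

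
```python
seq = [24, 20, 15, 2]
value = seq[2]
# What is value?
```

Trace:
`seq = [24, 20, 15, 2]` → seq = [24, 20, 15, 2]
`value = seq[2]` → value = 15
So value = 15

Answer: 15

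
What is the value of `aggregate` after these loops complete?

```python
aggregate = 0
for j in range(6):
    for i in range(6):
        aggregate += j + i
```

Sum of all j+i for j,i in 6x6
`aggregate` takes the values: 0 → 1 → 3 → 6 → 10 → 15 → 16 → 18 → 21 → 25 → 30 → 36 → 38 → 41 → 45 → 50 → 56 → 63 → 66 → 70 → 75 → 81 → 88 → 96 → 100 → 105 → 111 → 118 → 126 → 135 → 140 → 146 → 153 → 161 → 170 → 180

Answer: 180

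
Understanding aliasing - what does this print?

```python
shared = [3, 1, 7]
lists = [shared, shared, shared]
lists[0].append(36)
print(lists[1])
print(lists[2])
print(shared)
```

Key concept: list of same reference.
Step by step:
`shared = [3, 1, 7]` → shared = [3, 1, 7]
`lists = [shared, shared, shared]` → lists = [[3, 1, 7], [3, 1, 7], [3, 1, 7]]
`lists[0].append(36)` → shared = [3, 1, 7, 36]; lists = [[3, 1, 7, 36], [3, 1, 7, 36], [3, 1, 7, 36]]
`print(lists[1])` → prints [3, 1, 7, 36]
`print(lists[2])` → prints [3, 1, 7, 36]
`print(shared)` → prints [3, 1, 7, 36]

Answer:
[3, 1, 7, 36]
[3, 1, 7, 36]
[3, 1, 7, 36]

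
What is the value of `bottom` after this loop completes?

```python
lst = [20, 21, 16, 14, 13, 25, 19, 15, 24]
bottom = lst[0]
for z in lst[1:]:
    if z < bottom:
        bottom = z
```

Minimum of [20, 21, 16, 14, 13, 25, 19, 15, 24]
`bottom` takes the values: 20 → 16 → 14 → 13

Answer: 13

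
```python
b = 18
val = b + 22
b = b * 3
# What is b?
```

Trace:
`b = 18` → b = 18
`val = b + 22` → val = 40
`b = b * 3` → b = 54
So b = 54

Answer: 54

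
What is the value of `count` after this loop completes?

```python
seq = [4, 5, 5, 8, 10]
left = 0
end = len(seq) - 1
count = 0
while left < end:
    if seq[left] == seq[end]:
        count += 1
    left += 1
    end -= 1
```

Count matching pairs from ends
`count` takes the values: 0

Answer: 0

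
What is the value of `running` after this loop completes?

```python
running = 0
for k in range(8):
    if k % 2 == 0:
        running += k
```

Sum of even numbers 0 to 7
`running` takes the values: 0 → 2 → 6 → 12

Answer: 12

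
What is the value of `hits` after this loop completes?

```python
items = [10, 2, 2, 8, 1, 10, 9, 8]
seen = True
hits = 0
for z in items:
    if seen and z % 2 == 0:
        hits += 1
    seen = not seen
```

Count even values at even positions
`hits` takes the values: 0 → 1 → 2

Answer: 2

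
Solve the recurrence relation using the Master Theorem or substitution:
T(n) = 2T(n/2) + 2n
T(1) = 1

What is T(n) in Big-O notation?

By Master Theorem: a=2, b=2, f(n)=2n. Since log_2(2) = 1 and f(n) = Θ(n^1), Case 2 applies. T(n) = O(n log n).

Answer: O(n log n)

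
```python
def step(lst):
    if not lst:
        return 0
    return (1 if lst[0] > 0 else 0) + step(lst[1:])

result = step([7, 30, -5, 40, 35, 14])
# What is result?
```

Count of positive elements in [7, 30, -5, 40, 35, 14] = 5

Answer: 5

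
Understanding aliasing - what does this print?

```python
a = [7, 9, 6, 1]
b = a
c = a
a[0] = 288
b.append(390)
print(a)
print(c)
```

Key concept: multiple aliases.
Step by step:
`a = [7, 9, 6, 1]` → a = [7, 9, 6, 1]
`b = a` → b = [7, 9, 6, 1] (same object as a)
`c = a` → c = [7, 9, 6, 1] (same object as a, b)
`a[0] = 288` → a = [288, 9, 6, 1] (same object as b, c); b = [288, 9, 6, 1] (same object as a, c); c = [288, 9, 6, 1] (same object as a, b)
`b.append(390)` → a = [288, 9, 6, 1, 390] (same object as b, c); b = [288, 9, 6, 1, 390] (same object as a, c); c = [288, 9, 6, 1, 390] (same object as a, b)
`print(a)` → prints [288, 9, 6, 1, 390]
`print(c)` → prints [288, 9, 6, 1, 390]

Answer:
[288, 9, 6, 1, 390]
[288, 9, 6, 1, 390]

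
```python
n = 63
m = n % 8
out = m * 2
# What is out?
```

Trace:
`n = 63` → n = 63
`m = n % 8` → m = 7
`out = m * 2` → out = 14
So out = 14

Answer: 14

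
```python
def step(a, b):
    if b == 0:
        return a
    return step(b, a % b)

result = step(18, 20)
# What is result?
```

step(18, 20) -> step(20, 18) -> step(18, 2) -> step(2, 0) -> 2

Answer: 2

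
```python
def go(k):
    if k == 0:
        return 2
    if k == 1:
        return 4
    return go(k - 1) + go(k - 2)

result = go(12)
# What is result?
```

Build up from base cases: go(0)=2, go(1)=4, go(2)=6, go(3)=10, go(4)=16, go(5)=26, go(6)=42, ..., go(12)=754

Answer: 754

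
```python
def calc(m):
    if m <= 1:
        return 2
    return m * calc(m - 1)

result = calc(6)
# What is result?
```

calc(6) = 6 * 5 * 4 * 3 * 2 * 2 = 1440

Answer: 1440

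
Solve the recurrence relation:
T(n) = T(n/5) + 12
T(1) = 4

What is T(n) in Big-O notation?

Each step divides n by 5 and adds 12. After log_5(n) steps we reach T(1)=4. So T(n) = 12·log_5(n) + 4 = O(log n).

Answer: O(log n)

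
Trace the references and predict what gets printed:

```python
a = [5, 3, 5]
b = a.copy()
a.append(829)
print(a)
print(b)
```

Key concept: list.copy() creates independent copy.
Step by step:
`a = [5, 3, 5]` → a = [5, 3, 5]
`b = a.copy()` → b = [5, 3, 5]
`a.append(829)` → a = [5, 3, 5, 829]
`print(a)` → prints [5, 3, 5, 829]
`print(b)` → prints [5, 3, 5]

Answer:
[5, 3, 5, 829]
[5, 3, 5]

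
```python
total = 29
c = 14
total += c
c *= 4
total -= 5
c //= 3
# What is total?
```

Trace:
`total = 29` → total = 29
`c = 14` → c = 14
`total += c` → total = 43
`c *= 4` → c = 56
`total -= 5` → total = 38
`c //= 3` → c = 18
So total = 38

Answer: 38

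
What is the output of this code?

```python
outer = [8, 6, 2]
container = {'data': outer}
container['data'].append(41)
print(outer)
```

Key concept: dict holds reference to list.
Step by step:
`outer = [8, 6, 2]` → outer = [8, 6, 2]
`container = {'data': outer}` → container = {'data': [8, 6, 2]}
`container['data'].append(41)` → outer = [8, 6, 2, 41]; container = {'data': [8, 6, 2, 41]}
`print(outer)` → prints [8, 6, 2, 41]

Answer: [8, 6, 2, 41]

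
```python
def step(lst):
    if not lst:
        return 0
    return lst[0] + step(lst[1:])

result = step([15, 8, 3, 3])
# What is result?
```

15 + 8 + 3 + 3 + 0 = 29

Answer: 29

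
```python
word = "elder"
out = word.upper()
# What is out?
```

Trace:
`word = "elder"` → word = 'elder'
`out = word.upper()` → out = 'ELDER'
So out = 'ELDER'

Answer: 'ELDER'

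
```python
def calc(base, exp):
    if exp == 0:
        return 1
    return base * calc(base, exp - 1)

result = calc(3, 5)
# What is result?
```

calc(3, 5) = 3 * 3 * 3 * 3 * 3 = 243

Answer: 243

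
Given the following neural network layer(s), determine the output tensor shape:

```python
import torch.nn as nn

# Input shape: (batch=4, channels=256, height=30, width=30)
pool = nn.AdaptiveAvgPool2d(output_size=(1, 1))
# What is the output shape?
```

Input: (4, 256, 30, 30) -> Output: (4, 256, 1, 1)

Answer: (4, 256, 1, 1)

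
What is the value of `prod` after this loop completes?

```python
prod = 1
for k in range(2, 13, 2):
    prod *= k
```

Product of even numbers 2 to 12
`prod` takes the values: 1 → 2 → 8 → 48 → 384 → 3840 → 46080

Answer: 46080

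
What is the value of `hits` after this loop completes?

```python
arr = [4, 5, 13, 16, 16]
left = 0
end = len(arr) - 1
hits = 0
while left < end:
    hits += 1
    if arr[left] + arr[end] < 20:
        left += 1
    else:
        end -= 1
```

Steps to find pair summing to 20
`hits` takes the values: 0 → 1 → 2 → 3 → 4

Answer: 4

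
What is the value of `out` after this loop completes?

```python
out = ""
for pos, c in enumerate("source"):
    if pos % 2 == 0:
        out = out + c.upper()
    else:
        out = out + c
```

Uppercase even positions in 'source'
`out` takes the values: "" → "S" → "So" → "SoU" → "SoUr" → "SoUrC" → "SoUrCe"

Answer: "SoUrCe"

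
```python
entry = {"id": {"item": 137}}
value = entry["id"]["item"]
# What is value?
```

Trace:
`entry = {"id": {"item": 137}}` → entry = {'id': {'item': 137}}
`value = entry["id"]["item"]` → value = 137
So value = 137

Answer: 137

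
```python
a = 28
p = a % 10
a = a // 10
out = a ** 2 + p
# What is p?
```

Trace:
`a = 28` → a = 28
`p = a % 10` → p = 8
`a = a // 10` → a = 2
`out = a ** 2 + p` → out = 12
So p = 8

Answer: 8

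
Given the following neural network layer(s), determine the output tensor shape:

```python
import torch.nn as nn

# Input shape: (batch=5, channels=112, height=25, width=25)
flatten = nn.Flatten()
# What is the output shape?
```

Input: (5, 112, 25, 25) -> Output: (5, 70000)

Answer: (5, 70000)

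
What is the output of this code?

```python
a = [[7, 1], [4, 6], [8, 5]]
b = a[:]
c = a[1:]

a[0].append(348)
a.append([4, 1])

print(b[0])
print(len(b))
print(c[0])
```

Key concept: slice with nested mutation.
Step by step:
`a = [[7, 1], [4, 6], [8, 5]]` → a = [[7, 1], [4, 6], [8, 5]]
`b = a[:]` → b = [[7, 1], [4, 6], [8, 5]]
`c = a[1:]` → c = [[4, 6], [8, 5]]
`a[0].append(348)` → a = [[7, 1, 348], [4, 6], [8, 5]]; b = [[7, 1, 348], [4, 6], [8, 5]]
`a.append([4, 1])` → a = [[7, 1, 348], [4, 6], [8, 5], [4, 1]]
`print(b[0])` → prints [7, 1, 348]
`print(len(b))` → prints 3
`print(c[0])` → prints [4, 6]

Answer:
[7, 1, 348]
3
[4, 6]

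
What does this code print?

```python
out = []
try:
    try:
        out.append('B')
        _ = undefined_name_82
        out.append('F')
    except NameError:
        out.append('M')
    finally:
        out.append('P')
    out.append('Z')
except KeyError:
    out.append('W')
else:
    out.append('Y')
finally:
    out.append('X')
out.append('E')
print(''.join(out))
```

Execution trace: 'B' (inner try body) → 'M' (inner except NameError) → 'P' (inner finally) → 'Z' (try body, no exception) → 'Y' (else) → 'X' (finally) → 'E' (after the try/except). Output: BMPZYXE

Answer: BMPZYXE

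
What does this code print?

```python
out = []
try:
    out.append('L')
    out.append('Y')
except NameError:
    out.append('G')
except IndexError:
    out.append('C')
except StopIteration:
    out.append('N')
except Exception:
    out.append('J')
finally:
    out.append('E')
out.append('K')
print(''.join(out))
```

Execution trace: 'L' (try body) → 'Y' (try body, no exception) → 'E' (finally) → 'K' (after the try/except). Output: LYEK

Answer: LYEK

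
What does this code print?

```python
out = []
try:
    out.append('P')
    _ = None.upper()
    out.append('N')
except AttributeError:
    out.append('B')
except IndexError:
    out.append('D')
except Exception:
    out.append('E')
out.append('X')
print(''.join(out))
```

Execution trace: 'P' (try body) → 'B' (except AttributeError) → 'X' (after the try/except). Output: PBX

Answer: PBX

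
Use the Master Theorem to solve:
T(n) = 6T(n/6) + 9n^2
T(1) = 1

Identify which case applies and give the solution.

a=6, b=6, f(n)=9n^2. log_6(6) = 1. Since c=2 > 1 and the regularity condition holds (6(n/6)^2 = (6/6^2)n^2 with 6/6^2 < 1), Case 3 applies: T(n) = Θ(f(n)) = O(n^2).

Answer: O(n^2) - Case 3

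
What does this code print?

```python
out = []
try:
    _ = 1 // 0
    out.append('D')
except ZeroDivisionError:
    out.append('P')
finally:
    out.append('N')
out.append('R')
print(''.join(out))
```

Execution trace: 'P' (except ZeroDivisionError) → 'N' (finally) → 'R' (after the try/except). Output: PNR

Answer: PNR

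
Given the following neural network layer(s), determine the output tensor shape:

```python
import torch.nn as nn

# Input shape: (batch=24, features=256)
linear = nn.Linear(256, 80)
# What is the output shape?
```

Input: (24, 256) -> Output: (24, 80)

Answer: (24, 80)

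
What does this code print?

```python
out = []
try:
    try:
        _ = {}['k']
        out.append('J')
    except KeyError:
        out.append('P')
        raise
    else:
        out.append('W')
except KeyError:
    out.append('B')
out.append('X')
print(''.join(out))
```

Execution trace: 'P' (inner except KeyError) → 'B' (outer except KeyError) → 'X' (after the try/except). Output: PBX

Answer: PBX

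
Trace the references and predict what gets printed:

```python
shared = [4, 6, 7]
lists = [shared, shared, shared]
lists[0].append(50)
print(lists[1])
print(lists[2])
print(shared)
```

Key concept: list of same reference.
Step by step:
`shared = [4, 6, 7]` → shared = [4, 6, 7]
`lists = [shared, shared, shared]` → lists = [[4, 6, 7], [4, 6, 7], [4, 6, 7]]
`lists[0].append(50)` → shared = [4, 6, 7, 50]; lists = [[4, 6, 7, 50], [4, 6, 7, 50], [4, 6, 7, 50]]
`print(lists[1])` → prints [4, 6, 7, 50]
`print(lists[2])` → prints [4, 6, 7, 50]
`print(shared)` → prints [4, 6, 7, 50]

Answer:
[4, 6, 7, 50]
[4, 6, 7, 50]
[4, 6, 7, 50]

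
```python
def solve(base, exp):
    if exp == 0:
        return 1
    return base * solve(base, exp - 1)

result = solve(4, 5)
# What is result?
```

solve(4, 5) = 4 * 4 * 4 * 4 * 4 = 1024

Answer: 1024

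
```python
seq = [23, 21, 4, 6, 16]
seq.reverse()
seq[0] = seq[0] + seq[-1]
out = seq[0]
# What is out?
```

Trace:
`seq = [23, 21, 4, 6, 16]` → seq = [23, 21, 4, 6, 16]
`seq.reverse()` → seq = [16, 6, 4, 21, 23]
`seq[0] = seq[0] + seq[-1]` → seq = [39, 6, 4, 21, 23]
`out = seq[0]` → out = 39
So out = 39

Answer: 39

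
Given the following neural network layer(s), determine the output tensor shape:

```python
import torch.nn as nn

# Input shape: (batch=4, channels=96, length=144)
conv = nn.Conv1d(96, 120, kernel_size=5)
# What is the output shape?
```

Input: (4, 96, 144) -> Output: (4, 120, 140)

Answer: (4, 120, 140)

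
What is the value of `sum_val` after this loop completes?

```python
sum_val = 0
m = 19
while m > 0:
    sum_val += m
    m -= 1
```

Sum 19 down to 1
`sum_val` takes the values: 0 → 19 → 37 → 54 → 70 → 85 → 99 → 112 → 124 → 135 → 145 → 154 → 162 → 169 → 175 → 180 → 184 → 187 → 189 → 190

Answer: 190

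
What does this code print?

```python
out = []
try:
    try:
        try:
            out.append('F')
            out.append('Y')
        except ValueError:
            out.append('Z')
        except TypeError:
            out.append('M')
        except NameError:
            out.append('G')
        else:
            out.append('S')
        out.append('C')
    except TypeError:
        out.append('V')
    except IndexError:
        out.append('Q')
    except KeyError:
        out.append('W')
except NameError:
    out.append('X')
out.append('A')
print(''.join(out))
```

Execution trace: 'F' (inner try body) → 'Y' (inner try body, no exception) → 'S' (inner else) → 'C' (try body, no exception) → 'A' (after the try/except). Output: FYSCA

Answer: FYSCA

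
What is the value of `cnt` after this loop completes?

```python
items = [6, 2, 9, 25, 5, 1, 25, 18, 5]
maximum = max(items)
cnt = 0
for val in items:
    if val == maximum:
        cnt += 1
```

Count of max value 25 in [6, 2, 9, 25, 5, 1, 25, 18, 5]
`cnt` takes the values: 0 → 1 → 2

Answer: 2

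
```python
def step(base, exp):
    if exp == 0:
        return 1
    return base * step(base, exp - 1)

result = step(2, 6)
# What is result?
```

step(2, 6) = 2 * 2 * 2 * 2 * 2 * 2 = 64

Answer: 64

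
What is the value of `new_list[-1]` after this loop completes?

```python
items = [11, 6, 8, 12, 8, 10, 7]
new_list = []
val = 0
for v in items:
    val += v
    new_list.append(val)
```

Cumulative sum ends at 62
`new_list` takes the values: [] → [11] → [11, 17] → [11, 17, 25] → [11, 17, 25, 37] → [11, 17, 25, 37, 45] → [11, 17, 25, 37, 45, 55] → [11, 17, 25, 37, 45, 55, 62]
So `new_list[-1]` = 62

Answer: 62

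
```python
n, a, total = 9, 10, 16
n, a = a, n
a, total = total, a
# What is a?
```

Trace:
`n, a, total = 9, 10, 16` → n = 9; a = 10; total = 16
`n, a = a, n` → n = 10; a = 9
`a, total = total, a` → a = 16; total = 9
So a = 16

Answer: 16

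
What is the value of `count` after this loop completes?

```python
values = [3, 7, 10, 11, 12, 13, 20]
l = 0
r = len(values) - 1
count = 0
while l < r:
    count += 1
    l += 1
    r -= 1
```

Iterations until pointers meet (list length 7)
`count` takes the values: 0 → 1 → 2 → 3

Answer: 3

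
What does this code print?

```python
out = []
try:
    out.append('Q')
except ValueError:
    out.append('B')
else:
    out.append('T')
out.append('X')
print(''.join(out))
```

Execution trace: 'Q' (try body, no exception) → 'T' (else) → 'X' (after the try/except). Output: QTX

Answer: QTX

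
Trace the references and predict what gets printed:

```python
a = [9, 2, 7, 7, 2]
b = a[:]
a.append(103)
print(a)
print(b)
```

Key concept: slice [:] creates copy.
Step by step:
`a = [9, 2, 7, 7, 2]` → a = [9, 2, 7, 7, 2]
`b = a[:]` → b = [9, 2, 7, 7, 2]
`a.append(103)` → a = [9, 2, 7, 7, 2, 103]
`print(a)` → prints [9, 2, 7, 7, 2, 103]
`print(b)` → prints [9, 2, 7, 7, 2]

Answer:
[9, 2, 7, 7, 2, 103]
[9, 2, 7, 7, 2]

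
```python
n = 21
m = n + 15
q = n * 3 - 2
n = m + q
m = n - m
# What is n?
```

Trace:
`n = 21` → n = 21
`m = n + 15` → m = 36
`q = n * 3 - 2` → q = 61
`n = m + q` → n = 97
`m = n - m` → m = 61
So n = 97

Answer: 97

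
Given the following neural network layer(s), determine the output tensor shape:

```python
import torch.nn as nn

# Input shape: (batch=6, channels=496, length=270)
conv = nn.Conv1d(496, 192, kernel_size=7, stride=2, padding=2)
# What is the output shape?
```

Input: (6, 496, 270) -> Output: (6, 192, 134)

Answer: (6, 192, 134)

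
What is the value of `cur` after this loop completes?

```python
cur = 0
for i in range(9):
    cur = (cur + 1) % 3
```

Increment mod 3, 9 times = 0
`cur` takes the values: 0 → 1 → 2 → 0 → 1 → 2 → 0 → 1 → 2 → 0

Answer: 0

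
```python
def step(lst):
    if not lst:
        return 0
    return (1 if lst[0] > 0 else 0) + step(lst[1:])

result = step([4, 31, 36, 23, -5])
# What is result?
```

Count of positive elements in [4, 31, 36, 23, -5] = 4

Answer: 4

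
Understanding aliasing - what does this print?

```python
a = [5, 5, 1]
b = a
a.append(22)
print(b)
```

Key concept: basic list aliasing.
Step by step:
`a = [5, 5, 1]` → a = [5, 5, 1]
`b = a` → b = [5, 5, 1] (same object as a)
`a.append(22)` → a = [5, 5, 1, 22] (same object as b); b = [5, 5, 1, 22] (same object as a)
`print(b)` → prints [5, 5, 1, 22]

Answer: [5, 5, 1, 22]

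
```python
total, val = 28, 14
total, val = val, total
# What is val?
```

Trace:
`total, val = 28, 14` → total = 28; val = 14
`total, val = val, total` → total = 14; val = 28
So val = 28

Answer: 28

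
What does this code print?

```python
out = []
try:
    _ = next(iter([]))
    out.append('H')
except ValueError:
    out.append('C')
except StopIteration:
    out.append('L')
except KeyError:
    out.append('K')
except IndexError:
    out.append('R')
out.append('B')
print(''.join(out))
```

Execution trace: 'L' (except StopIteration) → 'B' (after the try/except). Output: LB

Answer: LB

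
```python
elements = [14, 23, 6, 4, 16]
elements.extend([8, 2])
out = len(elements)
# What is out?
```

Trace:
`elements = [14, 23, 6, 4, 16]` → elements = [14, 23, 6, 4, 16]
`elements.extend([8, 2])` → elements = [14, 23, 6, 4, 16, 8, 2]
`out = len(elements)` → out = 7
So out = 7

Answer: 7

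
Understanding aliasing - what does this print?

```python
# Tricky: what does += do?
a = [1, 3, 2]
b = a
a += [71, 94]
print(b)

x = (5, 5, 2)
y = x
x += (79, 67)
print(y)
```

Key concept: += behavior differs for mutable vs immutable.
Step by step:
`a = [1, 3, 2]` → a = [1, 3, 2]
`b = a` → b = [1, 3, 2] (same object as a)
`a += [71, 94]` → a = [1, 3, 2, 71, 94] (same object as b); b = [1, 3, 2, 71, 94] (same object as a)
`print(b)` → prints [1, 3, 2, 71, 94]
`x = (5, 5, 2)` → x = (5, 5, 2)
`y = x` → y = (5, 5, 2)
`x += (79, 67)` → x = (5, 5, 2, 79, 67)
`print(y)` → prints (5, 5, 2)

Answer:
[1, 3, 2, 71, 94]
(5, 5, 2)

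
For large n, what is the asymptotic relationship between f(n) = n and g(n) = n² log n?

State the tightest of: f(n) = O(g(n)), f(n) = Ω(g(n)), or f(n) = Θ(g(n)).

n vs n² log n: f(n) = O(g(n)) but not Ω(g(n)) — n² log n grows strictly faster than n.

Answer: f(n) = O(g(n)) but not Ω(g(n)) — n² log n grows strictly faster than n.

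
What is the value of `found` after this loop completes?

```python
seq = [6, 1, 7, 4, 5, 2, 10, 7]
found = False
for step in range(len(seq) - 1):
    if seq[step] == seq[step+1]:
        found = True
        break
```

Check consecutive duplicates in [6, 1, 7, 4, 5, 2, 10, 7]
`found` takes the values: False

Answer: False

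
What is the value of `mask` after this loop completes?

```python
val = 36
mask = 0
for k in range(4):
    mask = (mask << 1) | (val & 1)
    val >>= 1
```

Reverse lowest 4 bits of 36
`mask` takes the values: 0 → 1 → 2

Answer: 2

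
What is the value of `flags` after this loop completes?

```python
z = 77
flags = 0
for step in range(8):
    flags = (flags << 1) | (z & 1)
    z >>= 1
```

Reverse lowest 8 bits of 77
`flags` takes the values: 0 → 1 → 2 → 5 → 11 → 22 → 44 → 89 → 178

Answer: 178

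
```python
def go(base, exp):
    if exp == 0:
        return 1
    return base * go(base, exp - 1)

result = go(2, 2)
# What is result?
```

go(2, 2) = 2 * 2 = 4

Answer: 4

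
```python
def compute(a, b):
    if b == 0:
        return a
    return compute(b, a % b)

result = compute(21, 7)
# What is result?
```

compute(21, 7) -> compute(7, 0) -> 7

Answer: 7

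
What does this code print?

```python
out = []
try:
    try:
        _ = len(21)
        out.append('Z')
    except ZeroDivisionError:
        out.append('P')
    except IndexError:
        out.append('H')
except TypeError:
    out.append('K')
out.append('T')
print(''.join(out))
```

Execution trace: 'K' (outer except TypeError) → 'T' (after the try/except). Output: KT

Answer: KT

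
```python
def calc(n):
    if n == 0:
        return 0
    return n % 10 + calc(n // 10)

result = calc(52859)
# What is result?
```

Sum of digits of 52859: 9 + 5 + 8 + 2 + 5 = 29

Answer: 29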